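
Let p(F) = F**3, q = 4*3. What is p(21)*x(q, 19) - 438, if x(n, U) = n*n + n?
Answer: 1444278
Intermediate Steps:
q = 12
x(n, U) = n + n**2 (x(n, U) = n**2 + n = n + n**2)
p(21)*x(q, 19) - 438 = 21**3*(12*(1 + 12)) - 438 = 9261*(12*13) - 438 = 9261*156 - 438 = 1444716 - 438 = 1444278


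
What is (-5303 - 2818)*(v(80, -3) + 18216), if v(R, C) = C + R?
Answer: -148557453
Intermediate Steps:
(-5303 - 2818)*(v(80, -3) + 18216) = (-5303 - 2818)*((-3 + 80) + 18216) = -8121*(77 + 18216) = -8121*18293 = -148557453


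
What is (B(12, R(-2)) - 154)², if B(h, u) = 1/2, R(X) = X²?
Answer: 94249/4 ≈ 23562.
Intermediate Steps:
B(h, u) = ½
(B(12, R(-2)) - 154)² = (½ - 154)² = (-307/2)² = 94249/4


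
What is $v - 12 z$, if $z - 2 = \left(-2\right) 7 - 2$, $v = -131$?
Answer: $37$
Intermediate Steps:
$z = -14$ ($z = 2 - 16 = -14$)
$v - 12 z = -131 - -168 = -131 + 168 = 37$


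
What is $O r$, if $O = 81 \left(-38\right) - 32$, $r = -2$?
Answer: $6220$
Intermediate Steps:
$O = -3110$ ($O = -3078 - 32 = -3110$)
$O r = \left(-3110\right) \left(-2\right) = 6220$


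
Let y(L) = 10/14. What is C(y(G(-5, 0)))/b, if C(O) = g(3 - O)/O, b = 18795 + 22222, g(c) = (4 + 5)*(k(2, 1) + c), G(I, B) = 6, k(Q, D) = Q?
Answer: 54/41017 ≈ 0.0013165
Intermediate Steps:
g(c) = 18 + 9*c (g(c) = (4 + 5)*(2 + c) = 9*(2 + c) = 18 + 9*c)
b = 41017
y(L) = 5/7 (y(L) = 10*(1/14) = 5/7)
C(O) = (45 - 9*O)/O (C(O) = (18 + 9*(3 - O))/O = (18 + (27 - 9*O))/O = (45 - 9*O)/O)
C(y(G(-5, 0)))/b = (-9 + 45/(5/7))/41017 = (-9 + 45*(7/5))*(1/41017) = (-9 + 63)*(1/41017) = 54*(1/41017) = 54/41017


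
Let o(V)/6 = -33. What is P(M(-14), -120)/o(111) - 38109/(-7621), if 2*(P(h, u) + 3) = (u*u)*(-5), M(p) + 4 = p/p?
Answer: 8543165/45726 ≈ 186.83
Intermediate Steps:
o(V) = -198 (o(V) = 6*(-33) = -198)
M(p) = -3 (M(p) = -4 + p/p = -4 + 1 = -3)
P(h, u) = -3 - 5*u²/2 (P(h, u) = -3 + ((u*u)*(-5))/2 = -3 + (u²*(-5))/2 = -3 + (-5*u²)/2 = -3 - 5*u²/2)
P(M(-14), -120)/o(111) - 38109/(-7621) = (-3 - 5/2*(-120)²)/(-198) - 38109/(-7621) = (-3 - 5/2*14400)*(-1/198) - 38109*(-1/7621) = (-3 - 36000)*(-1/198) + 38109/7621 = -36003*(-1/198) + 38109/7621 = 1091/6 + 38109/7621 = 8543165/45726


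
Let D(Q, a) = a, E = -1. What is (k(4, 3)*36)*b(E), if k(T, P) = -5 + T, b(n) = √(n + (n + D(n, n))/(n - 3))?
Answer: -18*I*√2 ≈ -25.456*I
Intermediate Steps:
b(n) = √(n + 2*n/(-3 + n)) (b(n) = √(n + (n + n)/(n - 3)) = √(n + (2*n)/(-3 + n)) = √(n + 2*n/(-3 + n)))
(k(4, 3)*36)*b(E) = ((-5 + 4)*36)*√(-(-1 - 1)/(-3 - 1)) = (-1*36)*√(-1*(-2)/(-4)) = -36*I*√2/2 = -18*I*√2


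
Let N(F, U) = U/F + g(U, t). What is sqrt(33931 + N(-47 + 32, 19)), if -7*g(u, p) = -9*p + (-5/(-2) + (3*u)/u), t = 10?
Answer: sqrt(1496833590)/210 ≈ 184.23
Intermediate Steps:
g(u, p) = -11/14 + 9*p/7 (g(u, p) = -(-9*p + (-5/(-2) + (3*u)/u))/7 = -(-9*p + (-5*(-1/2) + 3))/7 = -(-9*p + (5/2 + 3))/7 = -(-9*p + 11/2)/7 = -(11/2 - 9*p)/7 = -11/14 + 9*p/7)
N(F, U) = 169/14 + U/F (N(F, U) = U/F + (-11/14 + (9/7)*10) = U/F + (-11/14 + 90/7) = U/F + 169/14 = 169/14 + U/F)
sqrt(33931 + N(-47 + 32, 19)) = sqrt(33931 + (169/14 + 19/(-47 + 32))) = sqrt(33931 + (169/14 + 19/(-15))) = sqrt(33931 + (169/14 + 19*(-1/15))) = sqrt(33931 + (169/14 - 19/15)) = sqrt(33931 + 2269/210) = sqrt(7127779/210) = sqrt(1496833590)/210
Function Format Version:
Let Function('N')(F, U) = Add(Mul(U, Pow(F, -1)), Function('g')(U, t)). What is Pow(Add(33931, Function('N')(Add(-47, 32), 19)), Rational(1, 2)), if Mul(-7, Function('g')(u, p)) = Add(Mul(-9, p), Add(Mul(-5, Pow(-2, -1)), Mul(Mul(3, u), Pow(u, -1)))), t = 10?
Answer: Mul(Rational(1, 210), Pow(1496833590, Rational(1, 2))) ≈ 184.23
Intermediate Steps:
Function('g')(u, p) = Add(Rational(-11, 14), Mul(Rational(9, 7), p)) (Function('g')(u, p) = Mul(Rational(-1, 7), Add(Mul(-9, p), Add(Mul(-5, Pow(-2, -1)), Mul(Mul(3, u), Pow(u, -1))))) = Mul(Rational(-1, 7), Add(Mul(-9, p), Add(Mul(-5, Rational(-1, 2)), 3))) = Mul(Rational(-1, 7), Add(Mul(-9, p), Add(Rational(5, 2), 3))) = Mul(Rational(-1, 7), Add(Mul(-9, p), Rational(11, 2))) = Mul(Rational(-1, 7), Add(Rational(11, 2), Mul(-9, p))) = Add(Rational(-11, 14), Mul(Rational(9, 7), p)))
Function('N')(F, U) = Add(Rational(169, 14), Mul(U, Pow(F, -1))) (Function('N')(F, U) = Add(Mul(U, Pow(F, -1)), Add(Rational(-11, 14), Mul(Rational(9, 7), 10))) = Add(Mul(U, Pow(F, -1)), Add(Rational(-11, 14), Rational(90, 7))) = Add(Mul(U, Pow(F, -1)), Rational(169, 14)) = Add(Rational(169, 14), Mul(U, Pow(F, -1))))
Pow(Add(33931, Function('N')(Add(-47, 32), 19)), Rational(1, 2)) = Pow(Add(33931, Add(Rational(169, 14), Mul(19, Pow(Add(-47, 32), -1)))), Rational(1, 2)) = Pow(Add(33931, Add(Rational(169, 14), Mul(19, Pow(-15, -1)))), Rational(1, 2)) = Pow(Add(33931, Add(Rational(169, 14), Mul(19, Rational(-1, 15)))), Rational(1, 2)) = Pow(Add(33931, Add(Rational(169, 14), Rational(-19, 15))), Rational(1, 2)) = Pow(Add(33931, Rational(2269, 210)), Rational(1, 2)) = Pow(Rational(7127779, 210), Rational(1, 2)) = Mul(Rational(1, 210), Pow(1496833590, Rational(1, 2)))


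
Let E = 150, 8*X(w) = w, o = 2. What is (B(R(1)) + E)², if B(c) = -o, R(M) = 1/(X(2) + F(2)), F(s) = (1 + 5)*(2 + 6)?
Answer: 21904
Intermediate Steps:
F(s) = 48 (F(s) = 6*8 = 48)
X(w) = w/8
R(M) = 4/193 (R(M) = 1/((⅛)*2 + 48) = 1/(¼ + 48) = 1/(193/4) = 4/193)
B(c) = -2 (B(c) = -1*2 = -2)
(B(R(1)) + E)² = (-2 + 150)² = 148² = 21904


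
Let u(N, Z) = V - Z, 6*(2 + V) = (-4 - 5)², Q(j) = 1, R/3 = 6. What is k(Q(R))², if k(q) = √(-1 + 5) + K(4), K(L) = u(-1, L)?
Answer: 361/4 ≈ 90.250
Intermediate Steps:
R = 18 (R = 3*6 = 18)
V = 23/2 (V = -2 + (-4 - 5)²/6 = -2 + (⅙)*(-9)² = -2 + (⅙)*81 = -2 + 27/2 = 23/2 ≈ 11.500)
u(N, Z) = 23/2 - Z
K(L) = 23/2 - L
k(q) = 19/2 (k(q) = √(-1 + 5) + (23/2 - 1*4) = √4 + (23/2 - 4) = 2 + 15/2 = 19/2)
k(Q(R))² = (19/2)² = 361/4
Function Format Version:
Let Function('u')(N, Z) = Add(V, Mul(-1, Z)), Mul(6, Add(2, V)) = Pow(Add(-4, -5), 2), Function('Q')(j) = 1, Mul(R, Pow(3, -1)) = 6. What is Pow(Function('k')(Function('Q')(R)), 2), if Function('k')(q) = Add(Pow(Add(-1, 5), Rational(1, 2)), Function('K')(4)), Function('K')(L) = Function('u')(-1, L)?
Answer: Rational(361, 4) ≈ 90.250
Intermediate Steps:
R = 18 (R = Mul(3, 6) = 18)
V = Rational(23, 2) (V = Add(-2, Mul(Rational(1, 6), Pow(Add(-4, -5), 2))) = Add(-2, Mul(Rational(1, 6), Pow(-9, 2))) = Add(-2, Mul(Rational(1, 6), 81)) = Add(-2, Rational(27, 2)) = Rational(23, 2) ≈ 11.500)
Function('u')(N, Z) = Add(Rational(23, 2), Mul(-1, Z))
Function('K')(L) = Add(Rational(23, 2), Mul(-1, L))
Function('k')(q) = Rational(19, 2) (Function('k')(q) = Add(Pow(Add(-1, 5), Rational(1, 2)), Add(Rational(23, 2), Mul(-1, 4))) = Add(Pow(4, Rational(1, 2)), Add(Rational(23, 2), -4)) = Add(2, Rational(15, 2)) = Rational(19, 2))
Pow(Function('k')(Function('Q')(R)), 2) = Pow(Rational(19, 2), 2) = Rational(361, 4)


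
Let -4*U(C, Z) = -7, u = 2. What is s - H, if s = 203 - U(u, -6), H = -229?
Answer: 1721/4 ≈ 430.25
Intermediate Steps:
U(C, Z) = 7/4 (U(C, Z) = -¼*(-7) = 7/4)
s = 805/4 (s = 203 - 1*7/4 = 203 - 7/4 = 805/4 ≈ 201.25)
s - H = 805/4 - 1*(-229) = 805/4 + 229 = 1721/4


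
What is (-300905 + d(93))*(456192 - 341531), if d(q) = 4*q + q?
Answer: -34448750840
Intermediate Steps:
d(q) = 5*q
(-300905 + d(93))*(456192 - 341531) = (-300905 + 5*93)*(456192 - 341531) = (-300905 + 465)*114661 = -300440*114661 = -34448750840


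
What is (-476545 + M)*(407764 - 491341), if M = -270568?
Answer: 62441463201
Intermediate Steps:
(-476545 + M)*(407764 - 491341) = (-476545 - 270568)*(407764 - 491341) = -747113*(-83577) = 62441463201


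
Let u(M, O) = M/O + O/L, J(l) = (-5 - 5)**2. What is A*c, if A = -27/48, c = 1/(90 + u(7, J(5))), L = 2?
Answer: -75/18676 ≈ -0.0040158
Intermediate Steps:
J(l) = 100 (J(l) = (-10)**2 = 100)
u(M, O) = O/2 + M/O (u(M, O) = M/O + O/2 = O/2 + M/O)
c = 100/14007 (c = 1/(90 + ((1/2)*100 + 7/100)) = 1/(90 + (50 + 7*(1/100))) = 1/(90 + (50 + 7/100)) = 1/(90 + 5007/100) = 1/(14007/100) = 100/14007 ≈ 0.0071393)
A = -9/16 (A = -27*1/48 = -9/16 ≈ -0.56250)
A*c = -9/16*100/14007 = -75/18676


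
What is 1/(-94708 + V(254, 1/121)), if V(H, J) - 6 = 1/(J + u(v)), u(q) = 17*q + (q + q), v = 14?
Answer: -32187/3048173153 ≈ -1.0559e-5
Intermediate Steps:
u(q) = 19*q (u(q) = 17*q + 2*q = 19*q)
V(H, J) = 6 + 1/(266 + J) (V(H, J) = 6 + 1/(J + 19*14) = 6 + 1/(J + 266) = 6 + 1/(266 + J))
1/(-94708 + V(254, 1/121)) = 1/(-94708 + (1597 + 6/121)/(266 + 1/121)) = 1/(-94708 + (1597 + 6*(1/121))/(266 + 1/121)) = 1/(-94708 + (1597 + 6/121)/(32187/121)) = 1/(-94708 + (121/32187)*(193243/121)) = 1/(-94708 + 193243/32187) = 1/(-3048173153/32187) = -32187/3048173153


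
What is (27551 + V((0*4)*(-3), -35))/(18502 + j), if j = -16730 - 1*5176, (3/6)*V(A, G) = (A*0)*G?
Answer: -27551/3404 ≈ -8.0937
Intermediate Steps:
V(A, G) = 0 (V(A, G) = 2*((A*0)*G) = 2*(0*G) = 2*0 = 0)
j = -21906 (j = -16730 - 5176 = -21906)
(27551 + V((0*4)*(-3), -35))/(18502 + j) = (27551 + 0)/(18502 - 21906) = 27551/(-3404) = 27551*(-1/3404) = -27551/3404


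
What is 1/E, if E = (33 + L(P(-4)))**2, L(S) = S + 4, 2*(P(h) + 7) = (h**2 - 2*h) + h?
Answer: 1/1600 ≈ 0.00062500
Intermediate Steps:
P(h) = -7 + h**2/2 - h/2 (P(h) = -7 + ((h**2 - 2*h) + h)/2 = -7 + (h**2 - h)/2 = -7 + (h**2/2 - h/2) = -7 + h**2/2 - h/2)
L(S) = 4 + S
E = 1600 (E = (33 + (4 + (-7 + (1/2)*(-4)**2 - 1/2*(-4))))**2 = (33 + (4 + (-7 + (1/2)*16 + 2)))**2 = (33 + (4 + (-7 + 8 + 2)))**2 = (33 + (4 + 3))**2 = (33 + 7)**2 = 40**2 = 1600)
1/E = 1/1600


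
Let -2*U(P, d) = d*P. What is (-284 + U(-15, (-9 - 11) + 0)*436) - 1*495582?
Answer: -561266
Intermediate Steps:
U(P, d) = -P*d/2 (U(P, d) = -d*P/2 = -P*d/2)
(-284 + U(-15, (-9 - 11) + 0)*436) - 1*495582 = (-284 - 1/2*(-15)*((-9 - 11) + 0)*436) - 1*495582 = (-284 - 1/2*(-15)*(-20 + 0)*436) - 495582 = (-284 - 1/2*(-15)*(-20)*436) - 495582 = (-284 - 150*436) - 495582 = (-284 - 65400) - 495582 = -65684 - 495582 = -561266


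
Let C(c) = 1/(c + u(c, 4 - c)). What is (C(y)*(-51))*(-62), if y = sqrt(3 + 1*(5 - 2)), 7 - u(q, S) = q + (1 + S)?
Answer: -3162 + 1581*sqrt(6) ≈ 710.64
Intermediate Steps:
u(q, S) = 6 - S - q (u(q, S) = 7 - (q + (1 + S)) = 7 - (1 + S + q) = 7 + (-1 - S - q) = 6 - S - q)
y = sqrt(6) (y = sqrt(3 + 1*3) = sqrt(3 + 3) = sqrt(6) ≈ 2.4495)
C(c) = 1/(2 + c) (C(c) = 1/(c + (6 - (4 - c) - c)) = 1/(c + (6 + (-4 + c) - c)) = 1/(c + 2) = 1/(2 + c))
(C(y)*(-51))*(-62) = (-51/(2 + sqrt(6)))*(-62) = -51/(2 + sqrt(6))*(-62) = 3162/(2 + sqrt(6))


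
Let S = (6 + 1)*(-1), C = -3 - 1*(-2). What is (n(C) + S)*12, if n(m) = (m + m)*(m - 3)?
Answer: 12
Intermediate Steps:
C = -1 (C = -3 + 2 = -1)
n(m) = 2*m*(-3 + m) (n(m) = (2*m)*(-3 + m) = 2*m*(-3 + m))
S = -7 (S = 7*(-1) = -7)
(n(C) + S)*12 = (2*(-1)*(-3 - 1) - 7)*12 = (2*(-1)*(-4) - 7)*12 = (8 - 7)*12 = 1*12 = 12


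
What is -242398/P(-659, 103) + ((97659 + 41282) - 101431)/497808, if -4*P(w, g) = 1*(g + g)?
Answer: 120669595349/25637112 ≈ 4706.8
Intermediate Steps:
P(w, g) = -g/2 (P(w, g) = -(g + g)/4 = -2*g/4 = -g/2)
-242398/P(-659, 103) + ((97659 + 41282) - 101431)/497808 = -242398/((-½*103)) + ((97659 + 41282) - 101431)/497808 = -242398/(-103/2) + (138941 - 101431)*(1/497808) = -242398*(-2/103) + 37510*(1/497808) = 484796/103 + 18755/248904 = 120669595349/25637112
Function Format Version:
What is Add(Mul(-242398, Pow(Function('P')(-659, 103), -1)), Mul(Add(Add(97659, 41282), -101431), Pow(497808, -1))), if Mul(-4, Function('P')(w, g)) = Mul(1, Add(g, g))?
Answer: Rational(120669595349, 25637112) ≈ 4706.8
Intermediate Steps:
Function('P')(w, g) = Mul(Rational(-1, 2), g) (Function('P')(w, g) = Mul(Rational(-1, 4), Mul(1, Add(g, g))) = Mul(Rational(-1, 4), Mul(1, Mul(2, g))) = Mul(Rational(-1, 4), Mul(2, g)) = Mul(Rational(-1, 2), g))
Add(Mul(-242398, Pow(Function('P')(-659, 103), -1)), Mul(Add(Add(97659, 41282), -101431), Pow(497808, -1))) = Add(Mul(-242398, Pow(Mul(Rational(-1, 2), 103), -1)), Mul(Add(Add(97659, 41282), -101431), Pow(497808, -1))) = Add(Mul(-242398, Pow(Rational(-103, 2), -1)), Mul(Add(138941, -101431), Rational(1, 497808))) = Add(Mul(-242398, Rational(-2, 103)), Mul(37510, Rational(1, 497808))) = Add(Rational(484796, 103), Rational(18755, 248904)) = Rational(120669595349, 25637112)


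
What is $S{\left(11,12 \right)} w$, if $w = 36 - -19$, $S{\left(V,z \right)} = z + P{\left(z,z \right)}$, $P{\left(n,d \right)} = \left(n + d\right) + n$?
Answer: $2640$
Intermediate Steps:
$P{\left(n,d \right)} = d + 2 n$ ($P{\left(n,d \right)} = \left(d + n\right) + n = d + 2 n$)
$S{\left(V,z \right)} = 4 z$ ($S{\left(V,z \right)} = z + \left(z + 2 z\right) = z + 3 z = 4 z$)
$w = 55$ ($w = 36 + 19 = 55$)
$S{\left(11,12 \right)} w = 4 \cdot 12 \cdot 55 = 48 \cdot 55 = 2640$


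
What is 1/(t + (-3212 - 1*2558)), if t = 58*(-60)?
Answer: -1/9250 ≈ -0.00010811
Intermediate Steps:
t = -3480
1/(t + (-3212 - 1*2558)) = 1/(-3480 + (-3212 - 1*2558)) = 1/(-3480 + (-3212 - 2558)) = 1/(-3480 - 5770) = 1/(-9250) = -1/9250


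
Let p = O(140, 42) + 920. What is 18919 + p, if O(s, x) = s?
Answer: 19979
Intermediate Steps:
p = 1060 (p = 140 + 920 = 1060)
18919 + p = 18919 + 1060 = 19979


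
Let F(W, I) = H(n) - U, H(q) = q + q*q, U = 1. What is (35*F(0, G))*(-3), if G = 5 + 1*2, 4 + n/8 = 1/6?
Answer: -286265/3 ≈ -95422.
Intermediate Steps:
n = -92/3 (n = -32 + 8*(1/6) = -32 + 4/3 = -92/3 ≈ -30.667)
H(q) = q + q**2
G = 7 (G = 5 + 2 = 7)
F(W, I) = 8179/9 (F(W, I) = -92*(1 - 92/3)/3 - 1*1 = -92/3*(-89/3) - 1 = 8188/9 - 1 = 8179/9)
(35*F(0, G))*(-3) = (35*(8179/9))*(-3) = (286265/9)*(-3) = -286265/3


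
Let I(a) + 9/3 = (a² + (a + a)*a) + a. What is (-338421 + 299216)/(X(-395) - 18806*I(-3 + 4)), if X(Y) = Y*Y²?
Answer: 39205/61648681 ≈ 0.00063594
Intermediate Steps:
X(Y) = Y³
I(a) = -3 + a + 3*a² (I(a) = -3 + ((a² + (a + a)*a) + a) = -3 + ((a² + (2*a)*a) + a) = -3 + ((a² + 2*a²) + a) = -3 + (3*a² + a) = -3 + (a + 3*a²) = -3 + a + 3*a²)
(-338421 + 299216)/(X(-395) - 18806*I(-3 + 4)) = (-338421 + 299216)/((-395)³ - 18806*(-3 + (-3 + 4) + 3*(-3 + 4)²)) = -39205/(-61629875 - 18806*(-3 + 1 + 3*1²)) = -39205/(-61629875 - 18806*(-3 + 1 + 3*1)) = -39205/(-61629875 - 18806*(-3 + 1 + 3)) = -39205/(-61629875 - 18806*1) = -39205/(-61629875 - 18806) = -39205/(-61648681) = -39205*(-1/61648681) = 39205/61648681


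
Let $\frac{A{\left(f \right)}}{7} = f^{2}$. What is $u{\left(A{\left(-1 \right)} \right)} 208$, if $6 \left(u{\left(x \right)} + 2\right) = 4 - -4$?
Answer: $- \frac{416}{3} \approx -138.67$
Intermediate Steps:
$A{\left(f \right)} = 7 f^{2}$
$u{\left(x \right)} = - \frac{2}{3}$ ($u{\left(x \right)} = -2 + \frac{4 - -4}{6} = -2 + \frac{4 + 4}{6} = -2 + \frac{1}{6} \cdot 8 = -2 + \frac{4}{3} = - \frac{2}{3}$)
$u{\left(A{\left(-1 \right)} \right)} 208 = \left(- \frac{2}{3}\right) 208 = - \frac{416}{3}$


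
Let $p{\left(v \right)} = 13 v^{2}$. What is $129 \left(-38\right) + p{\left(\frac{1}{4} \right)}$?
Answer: $- \frac{78419}{16} \approx -4901.2$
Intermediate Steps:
$129 \left(-38\right) + p{\left(\frac{1}{4} \right)} = 129 \left(-38\right) + 13 \left(\frac{1}{4}\right)^{2} = -4902 + \frac{13}{16} = - \frac{78419}{16}$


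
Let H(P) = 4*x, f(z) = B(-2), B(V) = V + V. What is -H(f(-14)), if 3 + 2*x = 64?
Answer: -122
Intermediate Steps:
x = 61/2 (x = -3/2 + (1/2)*64 = -3/2 + 32 = 61/2 ≈ 30.500)
B(V) = 2*V
f(z) = -4 (f(z) = 2*(-2) = -4)
H(P) = 122 (H(P) = 4*(61/2) = 122)
-H(f(-14)) = -1*122 = -122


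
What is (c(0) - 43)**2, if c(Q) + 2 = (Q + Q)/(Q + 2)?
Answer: 2025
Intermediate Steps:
c(Q) = -2 + 2*Q/(2 + Q) (c(Q) = -2 + (Q + Q)/(Q + 2) = -2 + (2*Q)/(2 + Q) = -2 + 2*Q/(2 + Q))
(c(0) - 43)**2 = (-4/(2 + 0) - 43)**2 = (-4/2 - 43)**2 = (-4*1/2 - 43)**2 = (-2 - 43)**2 = (-45)**2 = 2025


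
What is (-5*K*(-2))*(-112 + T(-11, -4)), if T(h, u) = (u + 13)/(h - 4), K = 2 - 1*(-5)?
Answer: -7882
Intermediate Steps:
K = 7 (K = 2 + 5 = 7)
T(h, u) = (13 + u)/(-4 + h)
(-5*K*(-2))*(-112 + T(-11, -4)) = (-5*7*(-2))*(-112 + (13 - 4)/(-4 - 11)) = (-35*(-2))*(-112 + 9/(-15)) = 70*(-112 - 1/15*9) = 70*(-112 - ⅗) = 70*(-563/5) = -7882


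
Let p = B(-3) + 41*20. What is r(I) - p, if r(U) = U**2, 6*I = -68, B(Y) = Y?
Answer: -6197/9 ≈ -688.56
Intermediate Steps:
I = -34/3 (I = (1/6)*(-68) = -34/3 ≈ -11.333)
p = 817 (p = -3 + 41*20 = -3 + 820 = 817)
r(I) - p = (-34/3)**2 - 1*817 = 1156/9 - 817 = -6197/9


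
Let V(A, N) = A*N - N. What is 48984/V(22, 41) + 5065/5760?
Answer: 19100587/330624 ≈ 57.771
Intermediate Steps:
V(A, N) = -N + A*N
48984/V(22, 41) + 5065/5760 = 48984/((41*(-1 + 22))) + 5065/5760 = 48984/((41*21)) + 5065*(1/5760) = 48984/861 + 1013/1152 = 48984*(1/861) + 1013/1152 = 16328/287 + 1013/1152 = 19100587/330624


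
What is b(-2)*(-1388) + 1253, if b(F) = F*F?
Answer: -4299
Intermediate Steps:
b(F) = F²
b(-2)*(-1388) + 1253 = (-2)²*(-1388) + 1253 = 4*(-1388) + 1253 = -5552 + 1253 = -4299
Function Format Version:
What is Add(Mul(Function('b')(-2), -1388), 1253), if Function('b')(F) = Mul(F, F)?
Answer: -4299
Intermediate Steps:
Function('b')(F) = Pow(F, 2)
Add(Mul(Function('b')(-2), -1388), 1253) = Add(Mul(Pow(-2, 2), -1388), 1253) = Add(Mul(4, -1388), 1253) = Add(-5552, 1253) = -4299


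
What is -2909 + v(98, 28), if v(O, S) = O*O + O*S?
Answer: 9439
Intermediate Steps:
v(O, S) = O² + O*S
-2909 + v(98, 28) = -2909 + 98*(98 + 28) = -2909 + 98*126 = -2909 + 12348 = 9439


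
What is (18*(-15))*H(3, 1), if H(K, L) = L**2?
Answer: -270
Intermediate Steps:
(18*(-15))*H(3, 1) = (18*(-15))*1**2 = -270*1 = -270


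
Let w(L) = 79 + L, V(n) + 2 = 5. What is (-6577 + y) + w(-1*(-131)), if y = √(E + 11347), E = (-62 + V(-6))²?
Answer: -6367 + 2*√3707 ≈ -6245.2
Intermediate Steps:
V(n) = 3 (V(n) = -2 + 5 = 3)
E = 3481 (E = (-62 + 3)² = (-59)² = 3481)
y = 2*√3707 (y = √(3481 + 11347) = √14828 = 2*√3707 ≈ 121.77)
(-6577 + y) + w(-1*(-131)) = (-6577 + 2*√3707) + (79 - 1*(-131)) = (-6577 + 2*√3707) + (79 + 131) = (-6577 + 2*√3707) + 210 = -6367 + 2*√3707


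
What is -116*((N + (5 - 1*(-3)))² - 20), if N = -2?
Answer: -1856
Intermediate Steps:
-116*((N + (5 - 1*(-3)))² - 20) = -116*((-2 + (5 - 1*(-3)))² - 20) = -116*((-2 + (5 + 3))² - 20) = -116*((-2 + 8)² - 20) = -116*(6² - 20) = -116*(36 - 20) = -116*16 = -1856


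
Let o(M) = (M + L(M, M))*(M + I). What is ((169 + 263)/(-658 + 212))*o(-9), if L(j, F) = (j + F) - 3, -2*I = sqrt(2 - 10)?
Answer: -58320/223 - 6480*I*sqrt(2)/223 ≈ -261.52 - 41.095*I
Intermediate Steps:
I = -I*sqrt(2) (I = -sqrt(2 - 10)/2 = -I*sqrt(2) ≈ -1.4142*I)
L(j, F) = -3 + F + j (L(j, F) = (F + j) - 3 = -3 + F + j)
o(M) = (-3 + 3*M)*(M - I*sqrt(2)) (o(M) = (M + (-3 + M + M))*(M - I*sqrt(2)) = (M + (-3 + 2*M))*(M - I*sqrt(2)) = (-3 + 3*M)*(M - I*sqrt(2)))
((169 + 263)/(-658 + 212))*o(-9) = ((169 + 263)/(-658 + 212))*(-3*(-9) + 3*(-9)**2 + 3*I*sqrt(2) - 3*I*(-9)*sqrt(2)) = (432/(-446))*(27 + 3*81 + 3*I*sqrt(2) + 27*I*sqrt(2)) = (432*(-1/446))*(27 + 243 + 3*I*sqrt(2) + 27*I*sqrt(2)) = -216*(270 + 30*I*sqrt(2))/223 = -58320/223 - 6480*I*sqrt(2)/223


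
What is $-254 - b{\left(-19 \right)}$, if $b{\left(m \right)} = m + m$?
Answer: $-216$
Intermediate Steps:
$b{\left(m \right)} = 2 m$
$-254 - b{\left(-19 \right)} = -254 - 2 \left(-19\right) = -254 - -38 = -254 + 38 = -216$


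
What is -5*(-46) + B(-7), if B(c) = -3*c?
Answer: 251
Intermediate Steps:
-5*(-46) + B(-7) = -5*(-46) - 3*(-7) = 230 + 21 = 251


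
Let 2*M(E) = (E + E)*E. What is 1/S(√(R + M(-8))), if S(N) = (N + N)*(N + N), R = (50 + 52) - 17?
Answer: 1/596 ≈ 0.0016779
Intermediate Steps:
M(E) = E² (M(E) = ((E + E)*E)/2 = ((2*E)*E)/2 = (2*E²)/2 = E²)
R = 85 (R = 102 - 17 = 85)
S(N) = 4*N² (S(N) = (2*N)*(2*N) = 4*N²)
1/S(√(R + M(-8))) = 1/(4*(√(85 + (-8)²))²) = 1/(4*(√(85 + 64))²) = 1/(4*(√149)²) = 1/(4*149) = 1/596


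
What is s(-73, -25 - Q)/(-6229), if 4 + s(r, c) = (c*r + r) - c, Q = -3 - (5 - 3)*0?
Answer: -1551/6229 ≈ -0.24900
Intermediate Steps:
Q = -3 (Q = -3 - 2*0 = -3 - 1*0 = -3 + 0 = -3)
s(r, c) = -4 + r - c + c*r (s(r, c) = -4 + ((c*r + r) - c) = -4 + ((r + c*r) - c) = -4 + (r - c + c*r) = -4 + r - c + c*r)
s(-73, -25 - Q)/(-6229) = (-4 - 73 - (-25 - 1*(-3)) + (-25 - 1*(-3))*(-73))/(-6229) = (-4 - 73 - (-25 + 3) + (-25 + 3)*(-73))*(-1/6229) = (-4 - 73 - 1*(-22) - 22*(-73))*(-1/6229) = (-4 - 73 + 22 + 1606)*(-1/6229) = 1551*(-1/6229) = -1551/6229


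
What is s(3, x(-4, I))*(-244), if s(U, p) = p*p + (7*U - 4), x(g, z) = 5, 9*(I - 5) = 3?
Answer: -10248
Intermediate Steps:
I = 16/3 (I = 5 + (⅑)*3 = 5 + ⅓ = 16/3 ≈ 5.3333)
s(U, p) = -4 + p² + 7*U (s(U, p) = p² + (-4 + 7*U) = -4 + p² + 7*U)
s(3, x(-4, I))*(-244) = (-4 + 5² + 7*3)*(-244) = (-4 + 25 + 21)*(-244) = 42*(-244) = -10248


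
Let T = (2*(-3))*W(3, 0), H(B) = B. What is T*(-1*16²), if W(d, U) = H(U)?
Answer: 0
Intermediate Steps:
W(d, U) = U
T = 0 (T = (2*(-3))*0 = -6*0 = 0)
T*(-1*16²) = 0*(-1*16²) = 0*(-1*256) = 0*(-256) = 0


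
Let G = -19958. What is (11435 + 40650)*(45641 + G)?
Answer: 1337699055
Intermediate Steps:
(11435 + 40650)*(45641 + G) = (11435 + 40650)*(45641 - 19958) = 52085*25683 = 1337699055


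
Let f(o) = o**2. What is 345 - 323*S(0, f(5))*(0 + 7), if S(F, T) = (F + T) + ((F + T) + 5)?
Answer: -124010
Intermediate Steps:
S(F, T) = 5 + 2*F + 2*T (S(F, T) = (F + T) + (5 + F + T) = 5 + 2*F + 2*T)
345 - 323*S(0, f(5))*(0 + 7) = 345 - 323*(5 + 2*0 + 2*5**2)*(0 + 7) = 345 - 323*(5 + 0 + 2*25)*7 = 345 - 323*(5 + 0 + 50)*7 = 345 - 17765*7 = 345 - 323*385 = 345 - 124355 = -124010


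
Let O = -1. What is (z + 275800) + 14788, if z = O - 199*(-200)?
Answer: 330387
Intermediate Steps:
z = 39799 (z = -1 - 199*(-200) = -1 + 39800 = 39799)
(z + 275800) + 14788 = (39799 + 275800) + 14788 = 315599 + 14788 = 330387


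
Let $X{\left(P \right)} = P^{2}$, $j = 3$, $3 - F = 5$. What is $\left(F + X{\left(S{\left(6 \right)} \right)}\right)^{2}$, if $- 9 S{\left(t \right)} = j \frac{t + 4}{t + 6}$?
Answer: $\frac{388129}{104976} \approx 3.6973$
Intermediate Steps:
$F = -2$ ($F = 3 - 5 = -2$)
$S{\left(t \right)} = - \frac{4 + t}{3 \left(6 + t\right)}$ ($S{\left(t \right)} = - \frac{3 \frac{t + 4}{t + 6}}{9} = - \frac{3 \frac{4 + t}{6 + t}}{9} = - \frac{3 \frac{1}{6 + t} \left(4 + t\right)}{9} = - \frac{4 + t}{3 \left(6 + t\right)}$)
$\left(F + X{\left(S{\left(6 \right)} \right)}\right)^{2} = \left(-2 + \left(\frac{-4 - 6}{3 \left(6 + 6\right)}\right)^{2}\right)^{2} = \left(-2 + \left(\frac{-4 - 6}{3 \cdot 12}\right)^{2}\right)^{2} = \left(-2 + \left(\frac{1}{3} \cdot \frac{1}{12} \left(-10\right)\right)^{2}\right)^{2} = \left(-2 + \left(- \frac{5}{18}\right)^{2}\right)^{2} = \left(-2 + \frac{25}{324}\right)^{2} = \left(- \frac{623}{324}\right)^{2} = \frac{388129}{104976}$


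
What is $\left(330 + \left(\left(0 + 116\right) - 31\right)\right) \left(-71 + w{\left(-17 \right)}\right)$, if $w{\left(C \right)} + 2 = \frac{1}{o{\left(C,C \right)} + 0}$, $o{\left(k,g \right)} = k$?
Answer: $- \frac{515430}{17} \approx -30319.0$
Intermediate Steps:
$w{\left(C \right)} = -2 + \frac{1}{C}$ ($w{\left(C \right)} = -2 + \frac{1}{C + 0} = -2 + \frac{1}{C}$)
$\left(330 + \left(\left(0 + 116\right) - 31\right)\right) \left(-71 + w{\left(-17 \right)}\right) = \left(330 + \left(\left(0 + 116\right) - 31\right)\right) \left(-71 - \left(2 - \frac{1}{-17}\right)\right) = \left(330 + \left(116 + \left(-74 + 43\right)\right)\right) \left(-71 - \frac{35}{17}\right) = \left(330 + \left(116 - 31\right)\right) \left(-71 - \frac{35}{17}\right) = \left(330 + 85\right) \left(- \frac{1242}{17}\right) = 415 \left(- \frac{1242}{17}\right) = - \frac{515430}{17}$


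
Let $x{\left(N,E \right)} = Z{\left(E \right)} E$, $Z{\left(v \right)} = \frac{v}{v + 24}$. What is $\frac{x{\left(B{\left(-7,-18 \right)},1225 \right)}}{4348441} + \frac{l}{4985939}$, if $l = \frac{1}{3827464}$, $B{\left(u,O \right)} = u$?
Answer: $\frac{28637180237243137809}{103646369823810913807064} \approx 0.0002763$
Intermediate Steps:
$l = \frac{1}{3827464} \approx 2.6127 \cdot 10^{-7}$
$Z{\left(v \right)} = \frac{v}{24 + v}$
$x{\left(N,E \right)} = \frac{E^{2}}{24 + E}$ ($x{\left(N,E \right)} = \frac{E}{24 + E} E = \frac{E^{2}}{24 + E}$)
$\frac{x{\left(B{\left(-7,-18 \right)},1225 \right)}}{4348441} + \frac{l}{4985939} = \frac{1225^{2} \frac{1}{24 + 1225}}{4348441} + \frac{1}{3827464 \cdot 4985939} = \frac{1500625}{1249} \cdot \frac{1}{4348441} + \frac{1}{3827464} \cdot \frac{1}{4985939} = 1500625 \cdot \frac{1}{1249} \cdot \frac{1}{4348441} + \frac{1}{19083502028696} = \frac{1500625}{1249} \cdot \frac{1}{4348441} + \frac{1}{19083502028696} = \frac{1500625}{5431202809} + \frac{1}{19083502028696} = \frac{28637180237243137809}{103646369823810913807064}$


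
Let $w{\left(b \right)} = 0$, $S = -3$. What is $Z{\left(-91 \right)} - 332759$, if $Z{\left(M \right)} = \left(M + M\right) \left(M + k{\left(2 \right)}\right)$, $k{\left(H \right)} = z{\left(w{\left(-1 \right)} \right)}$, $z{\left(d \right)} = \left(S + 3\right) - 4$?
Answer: $-315469$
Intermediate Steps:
$z{\left(d \right)} = -4$ ($z{\left(d \right)} = \left(-3 + 3\right) - 4 = 0 - 4 = -4$)
$k{\left(H \right)} = -4$
$Z{\left(M \right)} = 2 M \left(-4 + M\right)$ ($Z{\left(M \right)} = \left(M + M\right) \left(M - 4\right) = 2 M \left(-4 + M\right)$)
$Z{\left(-91 \right)} - 332759 = 2 \left(-91\right) \left(-4 - 91\right) - 332759 = 2 \left(-91\right) \left(-95\right) - 332759 = 17290 - 332759 = -315469$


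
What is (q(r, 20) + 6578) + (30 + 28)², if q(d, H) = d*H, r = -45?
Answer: 9042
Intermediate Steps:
q(d, H) = H*d
(q(r, 20) + 6578) + (30 + 28)² = (20*(-45) + 6578) + (30 + 28)² = (-900 + 6578) + 58² = 5678 + 3364 = 9042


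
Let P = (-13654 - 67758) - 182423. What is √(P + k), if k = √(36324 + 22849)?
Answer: √(-263835 + √59173) ≈ 513.41*I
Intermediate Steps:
k = √59173 ≈ 243.25
P = -263835 (P = -81412 - 182423 = -263835)
√(P + k) = √(-263835 + √59173)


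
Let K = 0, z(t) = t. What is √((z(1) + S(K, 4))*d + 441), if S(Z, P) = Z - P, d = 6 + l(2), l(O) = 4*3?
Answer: 3*√43 ≈ 19.672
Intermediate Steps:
l(O) = 12
d = 18 (d = 6 + 12 = 18)
√((z(1) + S(K, 4))*d + 441) = √((1 + (0 - 1*4))*18 + 441) = √((1 + (0 - 4))*18 + 441) = √((1 - 4)*18 + 441) = √(-3*18 + 441) = √(-54 + 441) = √387 = 3*√43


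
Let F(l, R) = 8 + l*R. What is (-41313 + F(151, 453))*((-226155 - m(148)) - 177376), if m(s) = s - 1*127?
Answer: -10935452096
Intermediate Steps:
m(s) = -127 + s (m(s) = s - 127 = -127 + s)
F(l, R) = 8 + R*l
(-41313 + F(151, 453))*((-226155 - m(148)) - 177376) = (-41313 + (8 + 453*151))*((-226155 - (-127 + 148)) - 177376) = (-41313 + (8 + 68403))*((-226155 - 1*21) - 177376) = (-41313 + 68411)*((-226155 - 21) - 177376) = 27098*(-226176 - 177376) = 27098*(-403552) = -10935452096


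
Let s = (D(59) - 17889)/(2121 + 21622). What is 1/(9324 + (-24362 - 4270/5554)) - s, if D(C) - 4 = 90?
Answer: 743100618184/991570860123 ≈ 0.74942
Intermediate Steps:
D(C) = 94 (D(C) = 4 + 90 = 94)
s = -17795/23743 (s = (94 - 17889)/(2121 + 21622) = -17795/23743 ≈ -0.74948)
1/(9324 + (-24362 - 4270/5554)) - s = 1/(9324 + (-24362 - 4270/5554)) - 1*(-17795/23743) = 1/(9324 + (-24362 - 4270*1/5554)) + 17795/23743 = 1/(9324 + (-24362 - 2135/2777)) + 17795/23743 = 1/(9324 - 67655409/2777) + 17795/23743 = 1/(-41762661/2777) + 17795/23743 = -2777/41762661 + 17795/23743 = 743100618184/991570860123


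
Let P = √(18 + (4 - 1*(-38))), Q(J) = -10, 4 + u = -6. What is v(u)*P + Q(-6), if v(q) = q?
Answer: -10 - 20*√15 ≈ -87.460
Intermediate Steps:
u = -10 (u = -4 - 6 = -10)
P = 2*√15 (P = √(18 + (4 + 38)) = √(18 + 42) = √60 = 2*√15 ≈ 7.7460)
v(u)*P + Q(-6) = -20*√15 - 10 = -10 - 20*√15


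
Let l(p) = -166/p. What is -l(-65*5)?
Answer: -166/325 ≈ -0.51077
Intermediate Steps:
-l(-65*5) = -(-166)/((-65*5)) = -(-166)/(-325) = -(-166)*(-1)/325 = -1*166/325 = -166/325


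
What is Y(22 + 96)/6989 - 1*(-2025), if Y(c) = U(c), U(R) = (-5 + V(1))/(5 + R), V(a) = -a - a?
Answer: 1740785168/859647 ≈ 2025.0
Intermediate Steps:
V(a) = -2*a
U(R) = -7/(5 + R) (U(R) = (-5 - 2*1)/(5 + R) = (-5 - 2)/(5 + R) = -7/(5 + R))
Y(c) = -7/(5 + c)
Y(22 + 96)/6989 - 1*(-2025) = -7/(5 + (22 + 96))/6989 - 1*(-2025) = -7/(5 + 118)*(1/6989) + 2025 = -7/123*(1/6989) + 2025 = -7*1/123*(1/6989) + 2025 = -7/123*1/6989 + 2025 = -7/859647 + 2025 = 1740785168/859647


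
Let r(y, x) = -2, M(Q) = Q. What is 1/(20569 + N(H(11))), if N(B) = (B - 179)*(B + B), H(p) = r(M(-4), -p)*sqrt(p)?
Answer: 20657/421072433 - 716*sqrt(11)/421072433 ≈ 4.3418e-5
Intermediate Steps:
H(p) = -2*sqrt(p)
N(B) = 2*B*(-179 + B) (N(B) = (-179 + B)*(2*B) = 2*B*(-179 + B))
1/(20569 + N(H(11))) = 1/(20569 + 2*(-2*sqrt(11))*(-179 - 2*sqrt(11))) = 1/(20569 - 4*sqrt(11)*(-179 - 2*sqrt(11)))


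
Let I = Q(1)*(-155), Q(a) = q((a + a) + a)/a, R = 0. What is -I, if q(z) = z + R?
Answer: 465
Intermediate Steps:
q(z) = z (q(z) = z + 0 = z)
Q(a) = 3 (Q(a) = ((a + a) + a)/a = (2*a + a)/a = (3*a)/a = 3)
I = -465 (I = 3*(-155) = -465)
-I = -1*(-465) = 465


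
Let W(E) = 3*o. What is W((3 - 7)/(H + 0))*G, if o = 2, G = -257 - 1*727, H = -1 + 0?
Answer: -5904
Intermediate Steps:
H = -1
G = -984 (G = -257 - 727 = -984)
W(E) = 6 (W(E) = 3*2 = 6)
W((3 - 7)/(H + 0))*G = 6*(-984) = -5904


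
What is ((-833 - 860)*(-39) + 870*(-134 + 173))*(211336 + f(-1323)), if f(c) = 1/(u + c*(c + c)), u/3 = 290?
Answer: 24656024062426471/1167176 ≈ 2.1125e+10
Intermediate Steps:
u = 870 (u = 3*290 = 870)
f(c) = 1/(870 + 2*c**2) (f(c) = 1/(870 + c*(c + c)) = 1/(870 + c*(2*c)) = 1/(870 + 2*c**2))
((-833 - 860)*(-39) + 870*(-134 + 173))*(211336 + f(-1323)) = ((-833 - 860)*(-39) + 870*(-134 + 173))*(211336 + 1/(2*(435 + (-1323)**2))) = (-1693*(-39) + 870*39)*(211336 + 1/(2*(435 + 1750329))) = (66027 + 33930)*(211336 + (1/2)/1750764) = 99957*(211336 + (1/2)*(1/1750764)) = 99957*(211336 + 1/3501528) = 99957*(739998921409/3501528) = 24656024062426471/1167176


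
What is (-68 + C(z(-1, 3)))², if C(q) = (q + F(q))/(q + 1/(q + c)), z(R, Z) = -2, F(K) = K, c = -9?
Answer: 2310400/529 ≈ 4367.5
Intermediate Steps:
C(q) = 2*q/(q + 1/(-9 + q)) (C(q) = (q + q)/(q + 1/(q - 9)) = (2*q)/(q + 1/(-9 + q)) = 2*q/(q + 1/(-9 + q)))
(-68 + C(z(-1, 3)))² = (-68 + 2*(-2)*(-9 - 2)/(1 + (-2)² - 9*(-2)))² = (-68 + 2*(-2)*(-11)/(1 + 4 + 18))² = (-68 + 2*(-2)*(-11)/23)² = (-68 + 2*(-2)*(1/23)*(-11))² = (-68 + 44/23)² = (-1520/23)² = 2310400/529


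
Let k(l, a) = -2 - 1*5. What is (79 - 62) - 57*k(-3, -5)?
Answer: 416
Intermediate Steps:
k(l, a) = -7 (k(l, a) = -2 - 5 = -7)
(79 - 62) - 57*k(-3, -5) = (79 - 62) - 57*(-7) = 17 + 399 = 416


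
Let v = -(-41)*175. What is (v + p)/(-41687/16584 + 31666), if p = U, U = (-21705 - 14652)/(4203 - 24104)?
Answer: 2368626914688/10450159521557 ≈ 0.22666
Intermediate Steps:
U = 36357/19901 (U = -36357/(-19901) = -36357*(-1/19901) = 36357/19901 ≈ 1.8269)
p = 36357/19901 ≈ 1.8269
v = 7175 (v = -1*(-7175) = 7175)
(v + p)/(-41687/16584 + 31666) = (7175 + 36357/19901)/(-41687/16584 + 31666) = 142826032/(19901*(-41687*1/16584 + 31666)) = 142826032/(19901*(-41687/16584 + 31666)) = 142826032/(19901*(525107257/16584)) = (142826032/19901)*(16584/525107257) = 2368626914688/10450159521557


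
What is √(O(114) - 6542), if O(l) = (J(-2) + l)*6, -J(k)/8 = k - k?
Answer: I*√5858 ≈ 76.538*I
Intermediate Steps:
J(k) = 0 (J(k) = -8*(k - k) = -8*0 = 0)
O(l) = 6*l (O(l) = (0 + l)*6 = l*6 = 6*l)
√(O(114) - 6542) = √(6*114 - 6542) = √(684 - 6542) = √(-5858) = I*√5858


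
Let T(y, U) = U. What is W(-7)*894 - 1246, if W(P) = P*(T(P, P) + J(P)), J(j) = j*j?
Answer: -264082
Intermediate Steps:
J(j) = j²
W(P) = P*(P + P²)
W(-7)*894 - 1246 = ((-7)²*(1 - 7))*894 - 1246 = (49*(-6))*894 - 1246 = -294*894 - 1246 = -262836 - 1246 = -264082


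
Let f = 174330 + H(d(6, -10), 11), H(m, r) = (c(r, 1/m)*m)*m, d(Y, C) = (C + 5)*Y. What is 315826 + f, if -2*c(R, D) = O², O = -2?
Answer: 488356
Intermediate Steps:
d(Y, C) = Y*(5 + C) (d(Y, C) = (5 + C)*Y = Y*(5 + C))
c(R, D) = -2 (c(R, D) = -½*(-2)² = -½*4 = -2)
H(m, r) = -2*m² (H(m, r) = (-2*m)*m = -2*m²)
f = 172530 (f = 174330 - 2*36*(5 - 10)² = 174330 - 2*(6*(-5))² = 174330 - 2*(-30)² = 174330 - 2*900 = 174330 - 1800 = 172530)
315826 + f = 315826 + 172530 = 488356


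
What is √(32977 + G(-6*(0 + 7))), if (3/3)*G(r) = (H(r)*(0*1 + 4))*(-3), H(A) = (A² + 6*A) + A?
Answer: 7*√313 ≈ 123.84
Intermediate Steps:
H(A) = A² + 7*A
G(r) = -12*r*(7 + r) (G(r) = ((r*(7 + r))*(0*1 + 4))*(-3) = ((r*(7 + r))*(0 + 4))*(-3) = ((r*(7 + r))*4)*(-3) = (4*r*(7 + r))*(-3) = -12*r*(7 + r))
√(32977 + G(-6*(0 + 7))) = √(32977 - 12*(-6*(0 + 7))*(7 - 6*(0 + 7))) = √(32977 - 12*(-6*7)*(7 - 6*7)) = √(32977 - 12*(-42)*(7 - 42)) = √(32977 - 12*(-42)*(-35)) = √(32977 - 17640) = √15337 = 7*√313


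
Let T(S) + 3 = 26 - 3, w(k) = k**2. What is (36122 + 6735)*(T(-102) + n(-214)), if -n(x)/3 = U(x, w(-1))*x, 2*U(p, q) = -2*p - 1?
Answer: 5875137559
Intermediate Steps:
U(p, q) = -1/2 - p (U(p, q) = (-2*p - 1)/2 = (-1 - 2*p)/2 = -1/2 - p)
n(x) = -3*x*(-1/2 - x) (n(x) = -3*(-1/2 - x)*x = -3*x*(-1/2 - x))
T(S) = 20 (T(S) = -3 + (26 - 3) = -3 + 23 = 20)
(36122 + 6735)*(T(-102) + n(-214)) = (36122 + 6735)*(20 + (3/2)*(-214)*(1 + 2*(-214))) = 42857*(20 + (3/2)*(-214)*(1 - 428)) = 42857*(20 + (3/2)*(-214)*(-427)) = 42857*(20 + 137067) = 42857*137087 = 5875137559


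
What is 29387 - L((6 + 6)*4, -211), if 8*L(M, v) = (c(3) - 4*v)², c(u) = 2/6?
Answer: -4300225/72 ≈ -59725.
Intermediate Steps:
c(u) = ⅓ (c(u) = 2*(⅙) = ⅓)
L(M, v) = (⅓ - 4*v)²/8
29387 - L((6 + 6)*4, -211) = 29387 - (-1 + 12*(-211))²/72 = 29387 - (-1 - 2532)²/72 = 29387 - (-2533)²/72 = 29387 - 6416089/72 = -4300225/72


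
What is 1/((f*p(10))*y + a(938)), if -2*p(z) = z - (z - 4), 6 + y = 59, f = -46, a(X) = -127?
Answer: 1/4749 ≈ 0.00021057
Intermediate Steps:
y = 53 (y = -6 + 59 = 53)
p(z) = -2 (p(z) = -(z - (z - 4))/2 = -(z - (-4 + z))/2 = -(z + (4 - z))/2 = -½*4 = -2)
1/((f*p(10))*y + a(938)) = 1/(-46*(-2)*53 - 127) = 1/(92*53 - 127) = 1/(4876 - 127) = 1/4749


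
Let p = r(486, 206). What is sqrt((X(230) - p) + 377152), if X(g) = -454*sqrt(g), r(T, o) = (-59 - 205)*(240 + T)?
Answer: sqrt(568816 - 454*sqrt(230)) ≈ 749.62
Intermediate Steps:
r(T, o) = -63360 - 264*T (r(T, o) = -264*(240 + T) = -63360 - 264*T)
p = -191664 (p = -63360 - 264*486 = -63360 - 128304 = -191664)
sqrt((X(230) - p) + 377152) = sqrt((-454*sqrt(230) - 1*(-191664)) + 377152) = sqrt((-454*sqrt(230) + 191664) + 377152) = sqrt((191664 - 454*sqrt(230)) + 377152) = sqrt(568816 - 454*sqrt(230))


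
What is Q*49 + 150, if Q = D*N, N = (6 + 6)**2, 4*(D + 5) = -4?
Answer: -42186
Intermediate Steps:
D = -6 (D = -5 + (1/4)*(-4) = -5 - 1 = -6)
N = 144 (N = 12**2 = 144)
Q = -864 (Q = -6*144 = -864)
Q*49 + 150 = -864*49 + 150 = -42336 + 150 = -42186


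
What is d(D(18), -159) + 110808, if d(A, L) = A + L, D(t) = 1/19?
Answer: 2102332/19 ≈ 1.1065e+5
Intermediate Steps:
D(t) = 1/19
d(D(18), -159) + 110808 = (1/19 - 159) + 110808 = -3020/19 + 110808 = 2102332/19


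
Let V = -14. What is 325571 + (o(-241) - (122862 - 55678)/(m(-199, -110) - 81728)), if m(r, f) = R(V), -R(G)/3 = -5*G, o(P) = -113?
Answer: 13333722394/40969 ≈ 3.2546e+5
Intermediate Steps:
R(G) = 15*G (R(G) = -(-15)*G = 15*G)
m(r, f) = -210 (m(r, f) = 15*(-14) = -210)
325571 + (o(-241) - (122862 - 55678)/(m(-199, -110) - 81728)) = 325571 + (-113 - (122862 - 55678)/(-210 - 81728)) = 325571 + (-113 - 67184/(-81938)) = 325571 + (-113 - 67184*(-1)/81938) = 325571 + (-113 - 1*(-33592/40969)) = 325571 + (-113 + 33592/40969) = 325571 - 4595905/40969 = 13333722394/40969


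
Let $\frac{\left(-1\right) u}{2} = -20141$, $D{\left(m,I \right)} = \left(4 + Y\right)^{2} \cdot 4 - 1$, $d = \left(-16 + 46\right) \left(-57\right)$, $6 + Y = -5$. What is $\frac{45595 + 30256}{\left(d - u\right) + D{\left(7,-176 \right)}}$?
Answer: $- \frac{75851}{41797} \approx -1.8147$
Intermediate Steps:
$Y = -11$ ($Y = -6 - 5 = -11$)
$d = -1710$ ($d = 30 \left(-57\right) = -1710$)
$D{\left(m,I \right)} = 195$ ($D{\left(m,I \right)} = \left(4 - 11\right)^{2} \cdot 4 - 1 = \left(-7\right)^{2} \cdot 4 - 1 = 49 \cdot 4 - 1 = 196 - 1 = 195$)
$u = 40282$ ($u = \left(-2\right) \left(-20141\right) = 40282$)
$\frac{45595 + 30256}{\left(d - u\right) + D{\left(7,-176 \right)}} = \frac{45595 + 30256}{\left(-1710 - 40282\right) + 195} = \frac{75851}{\left(-1710 - 40282\right) + 195} = \frac{75851}{-41992 + 195} = \frac{75851}{-41797} = 75851 \left(- \frac{1}{41797}\right) = - \frac{75851}{41797}$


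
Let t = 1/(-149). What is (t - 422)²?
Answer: 3953768641/22201 ≈ 1.7809e+5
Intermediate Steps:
t = -1/149 ≈ -0.0067114
(t - 422)² = (-1/149 - 422)² = (-62879/149)² = 3953768641/22201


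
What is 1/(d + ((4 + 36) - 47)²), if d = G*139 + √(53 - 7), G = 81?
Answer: 5654/63935409 - √46/127870818 ≈ 8.8380e-5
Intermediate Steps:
d = 11259 + √46 (d = 81*139 + √(53 - 7) = 11259 + √46 ≈ 11266.)
1/(d + ((4 + 36) - 47)²) = 1/((11259 + √46) + ((4 + 36) - 47)²) = 1/((11259 + √46) + (40 - 47)²) = 1/((11259 + √46) + (-7)²) = 1/((11259 + √46) + 49) = 1/(11308 + √46)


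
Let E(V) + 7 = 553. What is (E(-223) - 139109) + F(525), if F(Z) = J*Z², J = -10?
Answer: -2894813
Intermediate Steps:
F(Z) = -10*Z²
E(V) = 546 (E(V) = -7 + 553 = 546)
(E(-223) - 139109) + F(525) = (546 - 139109) - 10*525² = -138563 - 10*275625 = -138563 - 2756250 = -2894813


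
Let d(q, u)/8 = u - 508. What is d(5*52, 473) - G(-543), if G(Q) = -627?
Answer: 347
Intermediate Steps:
d(q, u) = -4064 + 8*u (d(q, u) = 8*(u - 508) = 8*(-508 + u) = -4064 + 8*u)
d(5*52, 473) - G(-543) = (-4064 + 8*473) - 1*(-627) = (-4064 + 3784) + 627 = -280 + 627 = 347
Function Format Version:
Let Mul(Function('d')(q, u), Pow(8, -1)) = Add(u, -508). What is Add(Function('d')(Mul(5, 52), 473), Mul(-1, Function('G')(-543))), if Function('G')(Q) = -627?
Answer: 347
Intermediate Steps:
Function('d')(q, u) = Add(-4064, Mul(8, u)) (Function('d')(q, u) = Mul(8, Add(u, -508)) = Mul(8, Add(-508, u)) = Add(-4064, Mul(8, u)))
Add(Function('d')(Mul(5, 52), 473), Mul(-1, Function('G')(-543))) = Add(Add(-4064, Mul(8, 473)), Mul(-1, -627)) = Add(Add(-4064, 3784), 627) = Add(-280, 627) = 347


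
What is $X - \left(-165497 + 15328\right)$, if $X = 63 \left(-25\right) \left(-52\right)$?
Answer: $232069$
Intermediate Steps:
$X = 81900$ ($X = \left(-1575\right) \left(-52\right) = 81900$)
$X - \left(-165497 + 15328\right) = 81900 - \left(-165497 + 15328\right) = 81900 - -150169 = 81900 + 150169 = 232069$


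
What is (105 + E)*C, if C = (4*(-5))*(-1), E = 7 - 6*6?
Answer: 1520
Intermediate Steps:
E = -29 (E = 7 - 36 = -29)
C = 20 (C = -20*(-1) = 20)
(105 + E)*C = (105 - 29)*20 = 76*20 = 1520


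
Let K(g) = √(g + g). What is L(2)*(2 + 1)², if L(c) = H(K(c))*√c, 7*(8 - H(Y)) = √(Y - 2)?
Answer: 72*√2 ≈ 101.82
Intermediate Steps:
K(g) = √2*√g (K(g) = √(2*g) = √2*√g)
H(Y) = 8 - √(-2 + Y)/7 (H(Y) = 8 - √(Y - 2)/7 = 8 - √(-2 + Y)/7)
L(c) = √c*(8 - √(-2 + √2*√c)/7) (L(c) = (8 - √(-2 + √2*√c)/7)*√c = √c*(8 - √(-2 + √2*√c)/7))
L(2)*(2 + 1)² = (√2*(56 - √(-2 + √2*√2))/7)*(2 + 1)² = (√2*(56 - √(-2 + 2))/7)*3² = (√2*(56 - √0)/7)*9 = (√2*(56 - 1*0)/7)*9 = (√2*(56 + 0)/7)*9 = ((⅐)*√2*56)*9 = (8*√2)*9 = 72*√2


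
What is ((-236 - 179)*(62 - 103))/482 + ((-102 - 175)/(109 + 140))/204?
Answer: 432080213/12241836 ≈ 35.295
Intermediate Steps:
((-236 - 179)*(62 - 103))/482 + ((-102 - 175)/(109 + 140))/204 = -415*(-41)*(1/482) - 277/249*(1/204) = 17015*(1/482) - 277*1/249*(1/204) = 17015/482 - 277/249*1/204 = 17015/482 - 277/50796 = 432080213/12241836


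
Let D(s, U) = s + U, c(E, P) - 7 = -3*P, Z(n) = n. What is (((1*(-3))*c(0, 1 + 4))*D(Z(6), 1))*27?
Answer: 4536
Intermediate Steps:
c(E, P) = 7 - 3*P
D(s, U) = U + s
(((1*(-3))*c(0, 1 + 4))*D(Z(6), 1))*27 = (((1*(-3))*(7 - 3*(1 + 4)))*(1 + 6))*27 = (-3*(7 - 3*5)*7)*27 = (-3*(7 - 15)*7)*27 = (-3*(-8)*7)*27 = (24*7)*27 = 168*27 = 4536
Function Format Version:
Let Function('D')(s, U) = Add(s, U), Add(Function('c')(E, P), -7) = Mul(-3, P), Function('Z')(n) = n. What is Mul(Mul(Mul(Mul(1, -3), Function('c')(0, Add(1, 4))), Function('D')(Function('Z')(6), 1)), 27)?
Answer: 4536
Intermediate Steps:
Function('c')(E, P) = Add(7, Mul(-3, P))
Function('D')(s, U) = Add(U, s)
Mul(Mul(Mul(Mul(1, -3), Function('c')(0, Add(1, 4))), Function('D')(Function('Z')(6), 1)), 27) = Mul(Mul(Mul(Mul(1, -3), Add(7, Mul(-3, Add(1, 4)))), Add(1, 6)), 27) = Mul(Mul(Mul(-3, Add(7, Mul(-3, 5))), 7), 27) = Mul(Mul(Mul(-3, Add(7, -15)), 7), 27) = Mul(Mul(Mul(-3, -8), 7), 27) = Mul(Mul(24, 7), 27) = Mul(168, 27) = 4536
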